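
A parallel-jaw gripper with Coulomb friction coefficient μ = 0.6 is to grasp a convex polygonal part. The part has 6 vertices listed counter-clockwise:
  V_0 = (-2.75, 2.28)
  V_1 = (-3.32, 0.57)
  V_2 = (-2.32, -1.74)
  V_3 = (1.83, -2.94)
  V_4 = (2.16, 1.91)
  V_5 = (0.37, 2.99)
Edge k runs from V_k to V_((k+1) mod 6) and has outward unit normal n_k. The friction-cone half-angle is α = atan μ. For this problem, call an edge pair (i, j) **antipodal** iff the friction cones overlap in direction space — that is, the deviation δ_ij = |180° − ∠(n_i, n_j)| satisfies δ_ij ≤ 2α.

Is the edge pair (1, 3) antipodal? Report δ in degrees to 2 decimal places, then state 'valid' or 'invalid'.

δ = 27.30°, valid

α = atan 0.6 = 30.96°;  2α = 61.93°
edge 1: e_1 = (+1.00, -2.31);  n_1 = (-0.9177, -0.3973)
edge 3: e_3 = (+0.33, +4.85);  n_3 = (+0.9977, -0.0679)
∠(n_1, n_3) = 152.70°
δ = |180° − 152.70°| = 27.30°
27.30° ≤ 2α = 61.93°  →  valid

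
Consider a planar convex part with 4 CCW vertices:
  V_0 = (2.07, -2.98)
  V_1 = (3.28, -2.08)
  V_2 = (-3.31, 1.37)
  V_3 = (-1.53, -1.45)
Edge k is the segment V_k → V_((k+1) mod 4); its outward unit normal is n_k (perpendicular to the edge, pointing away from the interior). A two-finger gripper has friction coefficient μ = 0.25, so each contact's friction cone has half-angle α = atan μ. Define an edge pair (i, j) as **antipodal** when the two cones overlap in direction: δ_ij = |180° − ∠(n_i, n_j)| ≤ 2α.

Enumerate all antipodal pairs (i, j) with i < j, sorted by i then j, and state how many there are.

count = 1; pairs: (1,3)

α = atan 0.25 = 14.04°;  2α = 28.07°
n_0 = (+0.5968, -0.8024)
n_1 = (+0.4638, +0.8859)
n_2 = (-0.8456, -0.5338)
n_3 = (-0.3911, -0.9203)
  (0,1): δ = 64.27°  ·
  (0,2): δ = 85.62°  ·
  (0,3): δ = 120.33°  ·
  (1,2): δ = 30.11°  ·
  (1,3): δ = 4.61°  ✓
  (2,3): δ = 145.29°  ·
antipodal pairs: 1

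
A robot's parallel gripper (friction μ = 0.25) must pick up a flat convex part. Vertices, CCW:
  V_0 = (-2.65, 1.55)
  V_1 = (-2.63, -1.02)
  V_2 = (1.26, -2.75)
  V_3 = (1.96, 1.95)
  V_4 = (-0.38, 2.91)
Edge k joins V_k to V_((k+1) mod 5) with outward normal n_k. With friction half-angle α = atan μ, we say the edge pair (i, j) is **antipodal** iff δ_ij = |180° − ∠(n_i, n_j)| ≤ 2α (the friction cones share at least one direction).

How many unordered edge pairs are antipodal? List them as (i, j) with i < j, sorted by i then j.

count = 2; pairs: (0,2), (1,3)

α = atan 0.25 = 14.04°;  2α = 28.07°
n_0 = (-1.0000, -0.0078)
n_1 = (-0.4064, -0.9137)
n_2 = (+0.9891, -0.1473)
n_3 = (+0.3796, +0.9252)
n_4 = (-0.5139, +0.8578)
  (0,1): δ = 114.42°  ·
  (0,2): δ = 8.92°  ✓
  (0,3): δ = 67.25°  ·
  (0,4): δ = 120.48°  ·
  (1,2): δ = 74.49°  ·
  (1,3): δ = 1.67°  ✓
  (1,4): δ = 54.90°  ·
  (2,3): δ = 103.84°  ·
  (2,4): δ = 50.60°  ·
  (3,4): δ = 126.77°  ·
antipodal pairs: 2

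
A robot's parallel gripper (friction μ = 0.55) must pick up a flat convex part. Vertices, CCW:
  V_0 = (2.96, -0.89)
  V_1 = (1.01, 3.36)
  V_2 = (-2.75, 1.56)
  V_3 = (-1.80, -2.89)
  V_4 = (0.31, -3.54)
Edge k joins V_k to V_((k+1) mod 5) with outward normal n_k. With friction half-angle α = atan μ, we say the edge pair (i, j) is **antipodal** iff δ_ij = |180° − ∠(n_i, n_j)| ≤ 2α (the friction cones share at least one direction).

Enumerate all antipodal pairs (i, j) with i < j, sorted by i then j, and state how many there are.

count = 5; pairs: (0,2), (0,3), (1,3), (1,4), (2,4)

α = atan 0.55 = 28.81°;  2α = 57.62°
n_0 = (+0.9089, +0.4170)
n_1 = (-0.4318, +0.9020)
n_2 = (-0.9780, -0.2088)
n_3 = (-0.2944, -0.9557)
n_4 = (+0.7071, -0.7071)
  (0,1): δ = 89.07°  ·
  (0,2): δ = 12.60°  ✓
  (0,3): δ = 48.23°  ✓
  (0,4): δ = 110.35°  ·
  (1,2): δ = 103.53°  ·
  (1,3): δ = 42.70°  ✓
  (1,4): δ = 19.42°  ✓
  (2,3): δ = 119.17°  ·
  (2,4): δ = 57.05°  ✓
  (3,4): δ = 117.88°  ·
antipodal pairs: 5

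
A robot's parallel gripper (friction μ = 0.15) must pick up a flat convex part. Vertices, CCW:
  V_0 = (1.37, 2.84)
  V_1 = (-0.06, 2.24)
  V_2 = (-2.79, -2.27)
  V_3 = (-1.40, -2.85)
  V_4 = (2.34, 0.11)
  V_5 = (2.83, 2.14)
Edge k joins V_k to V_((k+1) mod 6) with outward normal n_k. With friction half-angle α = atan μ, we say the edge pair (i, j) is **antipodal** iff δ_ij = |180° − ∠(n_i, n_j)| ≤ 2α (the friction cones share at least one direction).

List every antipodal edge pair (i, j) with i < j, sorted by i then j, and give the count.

α = atan 0.15 = 8.53°;  2α = 17.06°
n_0 = (-0.3869, +0.9221)
n_1 = (-0.8555, +0.5178)
n_2 = (-0.3851, -0.9229)
n_3 = (+0.6206, -0.7841)
n_4 = (+0.9721, -0.2346)
n_5 = (+0.4323, +0.9017)
  (0,1): δ = 143.95°  ·
  (0,2): δ = 45.41°  ·
  (0,3): δ = 15.60°  ✓
  (0,4): δ = 53.67°  ·
  (0,5): δ = 131.62°  ·
  (1,2): δ = 81.46°  ·
  (1,3): δ = 20.45°  ·
  (1,4): δ = 17.62°  ·
  (1,5): δ = 95.57°  ·
  (2,3): δ = 118.99°  ·
  (2,4): δ = 80.92°  ·
  (2,5): δ = 2.97°  ✓
  (3,4): δ = 141.93°  ·
  (3,5): δ = 63.98°  ·
  (4,5): δ = 102.05°  ·
antipodal pairs: 2

count = 2; pairs: (0,3), (2,5)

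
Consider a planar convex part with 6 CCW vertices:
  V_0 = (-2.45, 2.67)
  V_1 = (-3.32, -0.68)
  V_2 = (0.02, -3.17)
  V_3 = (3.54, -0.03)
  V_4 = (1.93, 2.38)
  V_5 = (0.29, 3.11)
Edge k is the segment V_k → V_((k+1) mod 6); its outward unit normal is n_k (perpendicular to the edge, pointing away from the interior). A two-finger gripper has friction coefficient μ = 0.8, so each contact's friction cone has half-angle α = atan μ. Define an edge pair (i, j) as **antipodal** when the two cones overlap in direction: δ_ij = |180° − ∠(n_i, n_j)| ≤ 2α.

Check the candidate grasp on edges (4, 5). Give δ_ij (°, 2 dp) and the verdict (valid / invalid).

δ = 146.88°, invalid

α = atan 0.8 = 38.66°;  2α = 77.32°
edge 4: e_4 = (-1.64, +0.73);  n_4 = (+0.4067, +0.9136)
edge 5: e_5 = (-2.74, -0.44);  n_5 = (-0.1586, +0.9874)
∠(n_4, n_5) = 33.12°
δ = |180° − 33.12°| = 146.88°
146.88° > 2α = 77.32°  →  invalid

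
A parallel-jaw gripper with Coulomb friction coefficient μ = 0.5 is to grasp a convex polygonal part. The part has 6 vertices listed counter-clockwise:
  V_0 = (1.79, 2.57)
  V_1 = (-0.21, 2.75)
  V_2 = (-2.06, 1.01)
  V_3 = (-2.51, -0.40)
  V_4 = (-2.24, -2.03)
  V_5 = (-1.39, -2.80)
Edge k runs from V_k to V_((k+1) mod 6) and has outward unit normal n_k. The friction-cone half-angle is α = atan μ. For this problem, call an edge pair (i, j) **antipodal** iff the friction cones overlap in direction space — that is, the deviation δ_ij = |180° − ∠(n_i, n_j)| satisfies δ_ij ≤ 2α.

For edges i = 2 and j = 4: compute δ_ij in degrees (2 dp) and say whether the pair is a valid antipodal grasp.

α = atan 0.5 = 26.57°;  2α = 53.13°
edge 2: e_2 = (-0.45, -1.41);  n_2 = (-0.9527, +0.3040)
edge 4: e_4 = (+0.85, -0.77);  n_4 = (-0.6714, -0.7411)
∠(n_2, n_4) = 65.53°
δ = |180° − 65.53°| = 114.47°
114.47° > 2α = 53.13°  →  invalid

δ = 114.47°, invalid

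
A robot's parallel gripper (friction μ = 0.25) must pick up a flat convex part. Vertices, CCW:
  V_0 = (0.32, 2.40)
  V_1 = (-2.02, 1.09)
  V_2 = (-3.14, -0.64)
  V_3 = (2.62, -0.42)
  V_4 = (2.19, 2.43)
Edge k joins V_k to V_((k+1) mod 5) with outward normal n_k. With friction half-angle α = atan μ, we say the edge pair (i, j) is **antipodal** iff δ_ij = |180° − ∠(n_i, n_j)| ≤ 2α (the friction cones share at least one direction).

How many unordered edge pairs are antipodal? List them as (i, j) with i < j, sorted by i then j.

α = atan 0.25 = 14.04°;  2α = 28.07°
n_0 = (-0.4885, +0.8726)
n_1 = (-0.8394, +0.5435)
n_2 = (+0.0382, -0.9993)
n_3 = (+0.9888, +0.1492)
n_4 = (-0.0160, +0.9999)
  (0,1): δ = 152.16°  ·
  (0,2): δ = 27.05°  ✓
  (0,3): δ = 69.34°  ·
  (0,4): δ = 151.68°  ·
  (1,2): δ = 54.89°  ·
  (1,3): δ = 41.50°  ·
  (1,4): δ = 123.84°  ·
  (2,3): δ = 83.61°  ·
  (2,4): δ = 1.27°  ✓
  (3,4): δ = 97.66°  ·
antipodal pairs: 2

count = 2; pairs: (0,2), (2,4)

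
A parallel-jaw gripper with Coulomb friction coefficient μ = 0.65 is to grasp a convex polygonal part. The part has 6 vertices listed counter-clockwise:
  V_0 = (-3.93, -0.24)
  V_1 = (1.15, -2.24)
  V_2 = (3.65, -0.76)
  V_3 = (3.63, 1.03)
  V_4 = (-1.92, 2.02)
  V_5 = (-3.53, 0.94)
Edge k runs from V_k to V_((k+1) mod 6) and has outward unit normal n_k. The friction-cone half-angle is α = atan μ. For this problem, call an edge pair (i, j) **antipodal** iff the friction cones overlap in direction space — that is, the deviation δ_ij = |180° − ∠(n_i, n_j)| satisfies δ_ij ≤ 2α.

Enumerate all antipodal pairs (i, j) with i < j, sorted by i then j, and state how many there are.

count = 7; pairs: (0,3), (0,4), (1,3), (1,4), (1,5), (2,4), (2,5)

α = atan 0.65 = 33.02°;  2α = 66.05°
n_0 = (-0.3663, -0.9305)
n_1 = (+0.5094, -0.8605)
n_2 = (+0.9999, +0.0112)
n_3 = (+0.1756, +0.9845)
n_4 = (-0.5571, +0.8305)
n_5 = (-0.9471, +0.3210)
  (0,1): δ = 127.88°  ·
  (0,2): δ = 67.87°  ·
  (0,3): δ = 11.38°  ✓
  (0,4): δ = 55.34°  ✓
  (0,5): δ = 92.76°  ·
  (1,2): δ = 119.99°  ·
  (1,3): δ = 40.74°  ✓
  (1,4): δ = 3.23°  ✓
  (1,5): δ = 40.65°  ✓
  (2,3): δ = 100.75°  ·
  (2,4): δ = 56.79°  ✓
  (2,5): δ = 19.37°  ✓
  (3,4): δ = 136.03°  ·
  (3,5): δ = 98.61°  ·
  (4,5): δ = 142.58°  ·
antipodal pairs: 7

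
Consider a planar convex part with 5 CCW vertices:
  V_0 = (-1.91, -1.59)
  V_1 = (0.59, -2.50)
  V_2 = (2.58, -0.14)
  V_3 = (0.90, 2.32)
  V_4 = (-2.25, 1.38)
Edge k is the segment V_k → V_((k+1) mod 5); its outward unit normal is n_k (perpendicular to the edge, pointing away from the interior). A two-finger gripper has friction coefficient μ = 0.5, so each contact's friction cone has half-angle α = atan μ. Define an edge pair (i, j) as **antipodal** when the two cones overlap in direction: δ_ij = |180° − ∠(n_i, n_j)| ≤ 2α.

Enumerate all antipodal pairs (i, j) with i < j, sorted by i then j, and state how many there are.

α = atan 0.5 = 26.57°;  2α = 53.13°
n_0 = (-0.3420, -0.9397)
n_1 = (+0.7645, -0.6446)
n_2 = (+0.8258, +0.5640)
n_3 = (-0.2860, +0.9582)
n_4 = (-0.9935, -0.1137)
  (0,1): δ = 110.14°  ·
  (0,2): δ = 35.67°  ✓
  (0,3): δ = 36.62°  ✓
  (0,4): δ = 116.53°  ·
  (1,2): δ = 105.53°  ·
  (1,3): δ = 33.25°  ✓
  (1,4): δ = 46.67°  ✓
  (2,3): δ = 107.71°  ·
  (2,4): δ = 27.80°  ✓
  (3,4): δ = 100.09°  ·
antipodal pairs: 5

count = 5; pairs: (0,2), (0,3), (1,3), (1,4), (2,4)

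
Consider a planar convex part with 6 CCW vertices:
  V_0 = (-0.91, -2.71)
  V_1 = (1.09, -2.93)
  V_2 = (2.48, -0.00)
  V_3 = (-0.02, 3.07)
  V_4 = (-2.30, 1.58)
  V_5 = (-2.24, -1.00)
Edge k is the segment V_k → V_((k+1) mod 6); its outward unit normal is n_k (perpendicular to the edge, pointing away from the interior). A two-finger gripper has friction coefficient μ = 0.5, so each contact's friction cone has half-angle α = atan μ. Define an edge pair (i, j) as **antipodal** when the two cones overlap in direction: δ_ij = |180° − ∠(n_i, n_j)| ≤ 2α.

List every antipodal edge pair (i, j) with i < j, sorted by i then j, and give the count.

α = atan 0.5 = 26.57°;  2α = 53.13°
n_0 = (-0.1093, -0.9940)
n_1 = (+0.9035, -0.4286)
n_2 = (+0.7754, +0.6314)
n_3 = (-0.5471, +0.8371)
n_4 = (-0.9997, -0.0232)
n_5 = (-0.7894, -0.6139)
  (0,1): δ = 109.10°  ·
  (0,2): δ = 44.57°  ✓
  (0,3): δ = 39.44°  ✓
  (0,4): δ = 97.61°  ·
  (0,5): δ = 134.15°  ·
  (1,2): δ = 115.46°  ·
  (1,3): δ = 31.46°  ✓
  (1,4): δ = 26.71°  ✓
  (1,5): δ = 63.25°  ·
  (2,3): δ = 95.99°  ·
  (2,4): δ = 37.82°  ✓
  (2,5): δ = 1.28°  ✓
  (3,4): δ = 121.83°  ·
  (3,5): δ = 85.29°  ·
  (4,5): δ = 143.46°  ·
antipodal pairs: 6

count = 6; pairs: (0,2), (0,3), (1,3), (1,4), (2,4), (2,5)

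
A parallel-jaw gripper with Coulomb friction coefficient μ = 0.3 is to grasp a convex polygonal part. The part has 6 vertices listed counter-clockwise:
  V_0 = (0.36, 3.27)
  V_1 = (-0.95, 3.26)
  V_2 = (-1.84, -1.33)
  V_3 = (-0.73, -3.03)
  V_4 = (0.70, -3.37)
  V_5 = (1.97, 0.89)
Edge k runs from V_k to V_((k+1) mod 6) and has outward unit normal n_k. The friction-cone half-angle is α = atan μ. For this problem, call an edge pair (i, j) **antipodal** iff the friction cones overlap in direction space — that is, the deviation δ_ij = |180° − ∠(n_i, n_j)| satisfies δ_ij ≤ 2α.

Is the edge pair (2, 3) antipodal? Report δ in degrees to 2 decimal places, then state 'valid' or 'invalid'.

α = atan 0.3 = 16.70°;  2α = 33.40°
edge 2: e_2 = (+1.11, -1.70);  n_2 = (-0.8373, -0.5467)
edge 3: e_3 = (+1.43, -0.34);  n_3 = (-0.2313, -0.9729)
∠(n_2, n_3) = 43.48°
δ = |180° − 43.48°| = 136.52°
136.52° > 2α = 33.40°  →  invalid

δ = 136.52°, invalid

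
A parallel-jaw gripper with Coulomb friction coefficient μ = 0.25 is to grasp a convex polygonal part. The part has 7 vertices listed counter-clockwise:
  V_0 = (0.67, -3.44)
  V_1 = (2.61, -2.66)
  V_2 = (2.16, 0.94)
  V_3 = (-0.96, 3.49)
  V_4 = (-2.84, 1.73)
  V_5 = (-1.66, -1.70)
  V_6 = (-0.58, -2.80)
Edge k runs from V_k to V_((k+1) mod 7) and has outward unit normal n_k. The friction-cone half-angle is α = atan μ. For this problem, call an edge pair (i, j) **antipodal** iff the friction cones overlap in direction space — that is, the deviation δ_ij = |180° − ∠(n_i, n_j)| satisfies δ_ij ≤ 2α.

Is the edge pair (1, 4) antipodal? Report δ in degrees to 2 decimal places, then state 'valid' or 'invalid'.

α = atan 0.25 = 14.04°;  2α = 28.07°
edge 1: e_1 = (-0.45, +3.60);  n_1 = (+0.9923, +0.1240)
edge 4: e_4 = (+1.18, -3.43);  n_4 = (-0.9456, -0.3253)
∠(n_1, n_4) = 168.14°
δ = |180° − 168.14°| = 11.86°
11.86° ≤ 2α = 28.07°  →  valid

δ = 11.86°, valid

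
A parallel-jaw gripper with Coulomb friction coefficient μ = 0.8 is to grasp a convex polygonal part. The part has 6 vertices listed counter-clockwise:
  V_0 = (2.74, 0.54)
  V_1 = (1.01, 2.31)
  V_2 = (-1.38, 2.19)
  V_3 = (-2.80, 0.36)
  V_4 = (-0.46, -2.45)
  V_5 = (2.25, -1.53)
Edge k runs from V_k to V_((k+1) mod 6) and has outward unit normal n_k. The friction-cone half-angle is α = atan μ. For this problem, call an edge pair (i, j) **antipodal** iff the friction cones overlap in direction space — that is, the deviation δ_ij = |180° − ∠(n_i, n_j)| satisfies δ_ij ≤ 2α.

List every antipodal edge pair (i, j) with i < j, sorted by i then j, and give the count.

count = 8; pairs: (0,3), (0,4), (1,3), (1,4), (1,5), (2,4), (2,5), (3,5)

α = atan 0.8 = 38.66°;  2α = 77.32°
n_0 = (+0.7151, +0.6990)
n_1 = (-0.0501, +0.9987)
n_2 = (-0.7900, +0.6130)
n_3 = (-0.7684, -0.6399)
n_4 = (+0.3215, -0.9469)
n_5 = (+0.9731, -0.2303)
  (0,1): δ = 131.47°  ·
  (0,2): δ = 82.16°  ·
  (0,3): δ = 4.56°  ✓
  (0,4): δ = 64.41°  ✓
  (0,5): δ = 122.34°  ·
  (1,2): δ = 130.68°  ·
  (1,3): δ = 53.09°  ✓
  (1,4): δ = 15.88°  ✓
  (1,5): δ = 73.81°  ✓
  (2,3): δ = 102.40°  ·
  (2,4): δ = 33.44°  ✓
  (2,5): δ = 24.49°  ✓
  (3,4): δ = 111.03°  ·
  (3,5): δ = 53.10°  ✓
  (4,5): δ = 122.07°  ·
antipodal pairs: 8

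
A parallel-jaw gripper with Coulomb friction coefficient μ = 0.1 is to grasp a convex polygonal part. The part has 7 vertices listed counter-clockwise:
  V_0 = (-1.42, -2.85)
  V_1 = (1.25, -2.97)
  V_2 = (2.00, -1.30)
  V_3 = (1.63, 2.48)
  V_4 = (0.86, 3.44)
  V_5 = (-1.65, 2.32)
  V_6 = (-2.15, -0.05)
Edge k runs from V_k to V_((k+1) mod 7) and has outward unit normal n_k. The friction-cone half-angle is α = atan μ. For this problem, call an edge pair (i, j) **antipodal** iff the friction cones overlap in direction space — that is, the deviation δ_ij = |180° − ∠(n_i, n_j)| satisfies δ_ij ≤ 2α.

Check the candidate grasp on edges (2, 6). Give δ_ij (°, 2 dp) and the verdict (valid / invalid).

α = atan 0.1 = 5.71°;  2α = 11.42°
edge 2: e_2 = (-0.37, +3.78);  n_2 = (+0.9952, +0.0974)
edge 6: e_6 = (+0.73, -2.80);  n_6 = (-0.9677, -0.2523)
∠(n_2, n_6) = 170.98°
δ = |180° − 170.98°| = 9.02°
9.02° ≤ 2α = 11.42°  →  valid

δ = 9.02°, valid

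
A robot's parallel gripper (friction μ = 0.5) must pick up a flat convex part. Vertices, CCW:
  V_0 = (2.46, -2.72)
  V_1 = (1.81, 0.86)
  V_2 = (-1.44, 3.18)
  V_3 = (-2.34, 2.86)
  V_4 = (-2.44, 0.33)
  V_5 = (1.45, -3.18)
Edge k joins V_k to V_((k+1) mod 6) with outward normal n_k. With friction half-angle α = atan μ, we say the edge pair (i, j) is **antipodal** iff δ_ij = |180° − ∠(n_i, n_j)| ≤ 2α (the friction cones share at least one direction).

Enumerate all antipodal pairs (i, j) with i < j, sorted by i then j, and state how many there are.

α = atan 0.5 = 26.57°;  2α = 53.13°
n_0 = (+0.9839, +0.1786)
n_1 = (+0.5810, +0.8139)
n_2 = (-0.3350, +0.9422)
n_3 = (-0.9992, +0.0395)
n_4 = (-0.6699, -0.7424)
n_5 = (+0.4145, -0.9101)
  (0,1): δ = 135.81°  ·
  (0,2): δ = 80.72°  ·
  (0,3): δ = 12.55°  ✓
  (0,4): δ = 37.65°  ✓
  (0,5): δ = 104.20°  ·
  (1,2): δ = 124.91°  ·
  (1,3): δ = 56.74°  ·
  (1,4): δ = 6.54°  ✓
  (1,5): δ = 60.01°  ·
  (2,3): δ = 111.84°  ·
  (2,4): δ = 61.63°  ·
  (2,5): δ = 4.91°  ✓
  (3,4): δ = 129.80°  ·
  (3,5): δ = 63.25°  ·
  (4,5): δ = 113.45°  ·
antipodal pairs: 4

count = 4; pairs: (0,3), (0,4), (1,4), (2,5)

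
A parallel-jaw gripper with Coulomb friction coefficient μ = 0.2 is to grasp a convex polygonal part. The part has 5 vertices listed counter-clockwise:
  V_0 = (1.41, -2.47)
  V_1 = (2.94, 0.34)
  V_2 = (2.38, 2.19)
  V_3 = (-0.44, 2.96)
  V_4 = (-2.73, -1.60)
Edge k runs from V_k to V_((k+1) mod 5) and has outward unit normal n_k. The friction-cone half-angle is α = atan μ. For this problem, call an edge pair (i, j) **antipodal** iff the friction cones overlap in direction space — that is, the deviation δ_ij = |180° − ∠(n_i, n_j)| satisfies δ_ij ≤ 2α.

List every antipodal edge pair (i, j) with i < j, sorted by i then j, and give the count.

α = atan 0.2 = 11.31°;  2α = 22.62°
n_0 = (+0.8783, -0.4782)
n_1 = (+0.9571, +0.2897)
n_2 = (+0.2634, +0.9647)
n_3 = (-0.8936, +0.4488)
n_4 = (-0.2057, -0.9786)
  (0,1): δ = 134.59°  ·
  (0,2): δ = 76.70°  ·
  (0,3): δ = 1.90°  ✓
  (0,4): δ = 106.70°  ·
  (1,2): δ = 122.11°  ·
  (1,3): δ = 43.51°  ·
  (1,4): δ = 61.29°  ·
  (2,3): δ = 101.39°  ·
  (2,4): δ = 3.40°  ✓
  (3,4): δ = 75.20°  ·
antipodal pairs: 2

count = 2; pairs: (0,3), (2,4)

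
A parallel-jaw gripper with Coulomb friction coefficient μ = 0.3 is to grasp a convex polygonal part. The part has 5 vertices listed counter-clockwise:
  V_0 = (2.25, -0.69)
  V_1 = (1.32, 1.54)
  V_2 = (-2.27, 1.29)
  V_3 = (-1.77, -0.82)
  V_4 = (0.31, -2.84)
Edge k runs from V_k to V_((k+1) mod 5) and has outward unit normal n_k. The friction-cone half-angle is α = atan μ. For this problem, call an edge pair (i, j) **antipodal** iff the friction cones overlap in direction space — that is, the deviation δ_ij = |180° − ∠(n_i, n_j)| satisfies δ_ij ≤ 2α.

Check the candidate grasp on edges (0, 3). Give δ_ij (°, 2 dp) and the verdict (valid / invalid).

α = atan 0.3 = 16.70°;  2α = 33.40°
edge 0: e_0 = (-0.93, +2.23);  n_0 = (+0.9230, +0.3849)
edge 3: e_3 = (+2.08, -2.02);  n_3 = (-0.6967, -0.7174)
∠(n_0, n_3) = 156.80°
δ = |180° − 156.80°| = 23.20°
23.20° ≤ 2α = 33.40°  →  valid

δ = 23.20°, valid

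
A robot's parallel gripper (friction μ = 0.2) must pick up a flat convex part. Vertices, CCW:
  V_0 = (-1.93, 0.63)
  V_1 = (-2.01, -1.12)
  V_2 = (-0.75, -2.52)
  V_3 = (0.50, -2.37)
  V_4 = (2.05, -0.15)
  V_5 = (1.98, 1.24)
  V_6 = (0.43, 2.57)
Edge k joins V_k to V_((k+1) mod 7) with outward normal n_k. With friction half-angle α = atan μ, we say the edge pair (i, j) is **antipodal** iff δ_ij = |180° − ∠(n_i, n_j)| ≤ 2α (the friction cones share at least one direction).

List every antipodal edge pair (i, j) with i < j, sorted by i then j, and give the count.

α = atan 0.2 = 11.31°;  2α = 22.62°
n_0 = (-0.9990, +0.0457)
n_1 = (-0.7433, -0.6690)
n_2 = (+0.1191, -0.9929)
n_3 = (+0.8199, -0.5725)
n_4 = (+0.9987, +0.0503)
n_5 = (+0.6512, +0.7589)
n_6 = (-0.6350, +0.7725)
  (0,1): δ = 135.40°  ·
  (0,2): δ = 80.54°  ·
  (0,3): δ = 32.31°  ·
  (0,4): δ = 5.50°  ✓
  (0,5): δ = 51.99°  ·
  (0,6): δ = 132.04°  ·
  (1,2): δ = 125.14°  ·
  (1,3): δ = 76.91°  ·
  (1,4): δ = 39.10°  ·
  (1,5): δ = 7.38°  ✓
  (1,6): δ = 87.43°  ·
  (2,3): δ = 131.77°  ·
  (2,4): δ = 93.96°  ·
  (2,5): δ = 47.47°  ·
  (2,6): δ = 32.58°  ·
  (3,4): δ = 142.19°  ·
  (3,5): δ = 95.71°  ·
  (3,6): δ = 15.66°  ✓
  (4,5): δ = 133.51°  ·
  (4,6): δ = 53.46°  ·
  (5,6): δ = 99.95°  ·
antipodal pairs: 3

count = 3; pairs: (0,4), (1,5), (3,6)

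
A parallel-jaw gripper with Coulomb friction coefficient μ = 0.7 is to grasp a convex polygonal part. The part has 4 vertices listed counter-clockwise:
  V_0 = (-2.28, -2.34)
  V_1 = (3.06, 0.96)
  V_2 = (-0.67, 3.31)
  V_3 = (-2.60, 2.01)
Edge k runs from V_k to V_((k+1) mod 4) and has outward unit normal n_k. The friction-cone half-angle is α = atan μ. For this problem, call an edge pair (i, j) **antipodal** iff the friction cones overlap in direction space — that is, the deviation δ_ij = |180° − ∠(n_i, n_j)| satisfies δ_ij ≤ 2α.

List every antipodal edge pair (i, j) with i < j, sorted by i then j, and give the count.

α = atan 0.7 = 34.99°;  2α = 69.98°
n_0 = (+0.5257, -0.8507)
n_1 = (+0.5331, +0.8461)
n_2 = (-0.5587, +0.8294)
n_3 = (-0.9973, -0.0734)
  (0,1): δ = 63.93°  ✓
  (0,2): δ = 2.25°  ✓
  (0,3): δ = 62.49°  ✓
  (1,2): δ = 113.82°  ·
  (1,3): δ = 53.58°  ✓
  (2,3): δ = 119.76°  ·
antipodal pairs: 4

count = 4; pairs: (0,1), (0,2), (0,3), (1,3)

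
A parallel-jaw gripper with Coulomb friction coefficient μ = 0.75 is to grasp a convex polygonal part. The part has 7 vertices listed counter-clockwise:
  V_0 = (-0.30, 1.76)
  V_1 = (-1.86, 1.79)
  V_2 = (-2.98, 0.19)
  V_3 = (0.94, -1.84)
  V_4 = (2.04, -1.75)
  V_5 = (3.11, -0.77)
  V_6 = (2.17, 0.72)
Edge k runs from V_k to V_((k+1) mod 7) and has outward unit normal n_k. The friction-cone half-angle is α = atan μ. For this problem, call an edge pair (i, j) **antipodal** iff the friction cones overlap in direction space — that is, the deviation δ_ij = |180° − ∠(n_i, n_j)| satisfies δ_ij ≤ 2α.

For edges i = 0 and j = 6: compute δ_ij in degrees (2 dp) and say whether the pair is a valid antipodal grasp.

α = atan 0.75 = 36.87°;  2α = 73.74°
edge 0: e_0 = (-1.56, +0.03);  n_0 = (+0.0192, +0.9998)
edge 6: e_6 = (-2.47, +1.04);  n_6 = (+0.3881, +0.9216)
∠(n_0, n_6) = 21.73°
δ = |180° − 21.73°| = 158.27°
158.27° > 2α = 73.74°  →  invalid

δ = 158.27°, invalid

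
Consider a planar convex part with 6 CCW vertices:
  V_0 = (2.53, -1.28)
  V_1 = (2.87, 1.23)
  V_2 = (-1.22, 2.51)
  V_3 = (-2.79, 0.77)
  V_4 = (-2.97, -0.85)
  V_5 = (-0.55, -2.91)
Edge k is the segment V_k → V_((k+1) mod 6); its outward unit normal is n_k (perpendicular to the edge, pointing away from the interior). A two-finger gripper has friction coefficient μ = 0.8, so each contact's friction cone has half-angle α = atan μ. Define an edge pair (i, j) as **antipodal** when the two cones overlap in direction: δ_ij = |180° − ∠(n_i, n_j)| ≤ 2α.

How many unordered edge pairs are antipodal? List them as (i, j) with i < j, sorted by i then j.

α = atan 0.8 = 38.66°;  2α = 77.32°
n_0 = (+0.9909, -0.1342)
n_1 = (+0.2987, +0.9544)
n_2 = (-0.7424, +0.6699)
n_3 = (-0.9939, +0.1104)
n_4 = (-0.6482, -0.7615)
n_5 = (+0.4678, -0.8839)
  (0,1): δ = 99.66°  ·
  (0,2): δ = 34.35°  ✓
  (0,3): δ = 1.37°  ✓
  (0,4): δ = 57.31°  ✓
  (0,5): δ = 125.60°  ·
  (1,2): δ = 114.68°  ·
  (1,3): δ = 78.96°  ·
  (1,4): δ = 23.03°  ✓
  (1,5): δ = 45.27°  ✓
  (2,3): δ = 144.28°  ·
  (2,4): δ = 88.35°  ·
  (2,5): δ = 20.05°  ✓
  (3,4): δ = 124.07°  ·
  (3,5): δ = 55.77°  ✓
  (4,5): δ = 111.71°  ·
antipodal pairs: 7

count = 7; pairs: (0,2), (0,3), (0,4), (1,4), (1,5), (2,5), (3,5)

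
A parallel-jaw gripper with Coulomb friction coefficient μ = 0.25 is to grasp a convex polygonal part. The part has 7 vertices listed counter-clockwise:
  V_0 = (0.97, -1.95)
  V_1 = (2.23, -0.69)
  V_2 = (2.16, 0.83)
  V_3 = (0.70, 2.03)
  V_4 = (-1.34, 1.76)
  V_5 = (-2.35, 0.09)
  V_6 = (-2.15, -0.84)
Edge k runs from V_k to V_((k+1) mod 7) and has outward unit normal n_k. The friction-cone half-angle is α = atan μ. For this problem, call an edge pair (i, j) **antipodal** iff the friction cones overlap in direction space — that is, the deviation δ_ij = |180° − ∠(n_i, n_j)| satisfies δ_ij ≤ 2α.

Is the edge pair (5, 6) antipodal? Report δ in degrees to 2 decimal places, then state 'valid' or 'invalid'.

δ = 121.72°, invalid

α = atan 0.25 = 14.04°;  2α = 28.07°
edge 5: e_5 = (+0.20, -0.93);  n_5 = (-0.9776, -0.2102)
edge 6: e_6 = (+3.12, -1.11);  n_6 = (-0.3352, -0.9422)
∠(n_5, n_6) = 58.28°
δ = |180° − 58.28°| = 121.72°
121.72° > 2α = 28.07°  →  invalid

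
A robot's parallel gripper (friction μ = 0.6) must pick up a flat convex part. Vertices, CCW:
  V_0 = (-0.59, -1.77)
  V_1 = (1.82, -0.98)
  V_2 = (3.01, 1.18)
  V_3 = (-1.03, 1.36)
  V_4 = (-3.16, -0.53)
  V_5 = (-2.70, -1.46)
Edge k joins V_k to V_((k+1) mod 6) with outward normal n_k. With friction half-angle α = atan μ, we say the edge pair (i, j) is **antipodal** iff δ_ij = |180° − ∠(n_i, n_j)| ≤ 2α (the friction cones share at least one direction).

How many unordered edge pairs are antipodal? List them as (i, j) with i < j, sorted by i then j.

count = 7; pairs: (0,2), (0,3), (1,3), (1,4), (2,4), (2,5), (3,5)

α = atan 0.6 = 30.96°;  2α = 61.93°
n_0 = (+0.3115, -0.9502)
n_1 = (+0.8759, -0.4825)
n_2 = (+0.0445, +0.9990)
n_3 = (-0.6637, +0.7480)
n_4 = (-0.8963, -0.4434)
n_5 = (-0.1454, -0.9894)
  (0,1): δ = 137.00°  ·
  (0,2): δ = 20.70°  ✓
  (0,3): δ = 23.43°  ✓
  (0,4): δ = 98.17°  ·
  (0,5): δ = 153.49°  ·
  (1,2): δ = 63.70°  ·
  (1,3): δ = 19.57°  ✓
  (1,4): δ = 55.17°  ✓
  (1,5): δ = 110.49°  ·
  (2,3): δ = 135.87°  ·
  (2,4): δ = 61.13°  ✓
  (2,5): δ = 5.81°  ✓
  (3,4): δ = 105.27°  ·
  (3,5): δ = 49.94°  ✓
  (4,5): δ = 124.68°  ·
antipodal pairs: 7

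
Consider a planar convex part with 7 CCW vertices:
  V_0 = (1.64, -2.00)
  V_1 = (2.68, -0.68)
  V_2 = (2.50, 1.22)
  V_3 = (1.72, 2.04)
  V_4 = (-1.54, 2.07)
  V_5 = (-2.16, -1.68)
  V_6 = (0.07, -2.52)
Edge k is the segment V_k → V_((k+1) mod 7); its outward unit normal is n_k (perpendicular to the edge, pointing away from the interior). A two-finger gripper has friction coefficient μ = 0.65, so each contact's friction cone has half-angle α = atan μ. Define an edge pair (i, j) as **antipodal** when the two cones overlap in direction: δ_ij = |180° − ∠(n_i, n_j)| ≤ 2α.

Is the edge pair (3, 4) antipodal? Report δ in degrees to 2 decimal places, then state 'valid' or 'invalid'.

α = atan 0.65 = 33.02°;  2α = 66.05°
edge 3: e_3 = (-3.26, +0.03);  n_3 = (+0.0092, +1.0000)
edge 4: e_4 = (-0.62, -3.75);  n_4 = (-0.9866, +0.1631)
∠(n_3, n_4) = 81.14°
δ = |180° − 81.14°| = 98.86°
98.86° > 2α = 66.05°  →  invalid

δ = 98.86°, invalid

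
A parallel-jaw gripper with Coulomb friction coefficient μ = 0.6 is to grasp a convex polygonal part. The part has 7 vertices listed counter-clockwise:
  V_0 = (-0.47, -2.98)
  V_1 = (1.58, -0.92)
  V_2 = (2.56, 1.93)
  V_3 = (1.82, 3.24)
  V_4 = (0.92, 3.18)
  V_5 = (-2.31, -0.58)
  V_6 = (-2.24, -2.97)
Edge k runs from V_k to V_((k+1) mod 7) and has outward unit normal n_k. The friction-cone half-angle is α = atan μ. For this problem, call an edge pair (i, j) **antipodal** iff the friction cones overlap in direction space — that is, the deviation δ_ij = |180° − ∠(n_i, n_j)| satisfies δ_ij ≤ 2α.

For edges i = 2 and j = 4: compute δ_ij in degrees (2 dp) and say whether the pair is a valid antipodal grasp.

α = atan 0.6 = 30.96°;  2α = 61.93°
edge 2: e_2 = (-0.74, +1.31);  n_2 = (+0.8707, +0.4918)
edge 4: e_4 = (-3.23, -3.76);  n_4 = (-0.7585, +0.6516)
∠(n_2, n_4) = 109.87°
δ = |180° − 109.87°| = 70.13°
70.13° > 2α = 61.93°  →  invalid

δ = 70.13°, invalid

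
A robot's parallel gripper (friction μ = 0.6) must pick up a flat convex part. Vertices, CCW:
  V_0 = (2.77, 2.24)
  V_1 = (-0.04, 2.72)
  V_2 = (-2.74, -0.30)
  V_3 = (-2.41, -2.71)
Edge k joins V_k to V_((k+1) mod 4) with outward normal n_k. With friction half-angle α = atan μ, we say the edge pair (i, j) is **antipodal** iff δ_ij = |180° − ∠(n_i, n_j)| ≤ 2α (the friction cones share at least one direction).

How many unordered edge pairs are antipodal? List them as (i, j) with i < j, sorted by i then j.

count = 3; pairs: (0,3), (1,3), (2,3)

α = atan 0.6 = 30.96°;  2α = 61.93°
n_0 = (+0.1684, +0.9857)
n_1 = (-0.7455, +0.6665)
n_2 = (-0.9908, -0.1357)
n_3 = (+0.6909, -0.7230)
  (0,1): δ = 122.10°  ·
  (0,2): δ = 72.51°  ·
  (0,3): δ = 53.39°  ✓
  (1,2): δ = 130.41°  ·
  (1,3): δ = 4.50°  ✓
  (2,3): δ = 54.10°  ✓
antipodal pairs: 3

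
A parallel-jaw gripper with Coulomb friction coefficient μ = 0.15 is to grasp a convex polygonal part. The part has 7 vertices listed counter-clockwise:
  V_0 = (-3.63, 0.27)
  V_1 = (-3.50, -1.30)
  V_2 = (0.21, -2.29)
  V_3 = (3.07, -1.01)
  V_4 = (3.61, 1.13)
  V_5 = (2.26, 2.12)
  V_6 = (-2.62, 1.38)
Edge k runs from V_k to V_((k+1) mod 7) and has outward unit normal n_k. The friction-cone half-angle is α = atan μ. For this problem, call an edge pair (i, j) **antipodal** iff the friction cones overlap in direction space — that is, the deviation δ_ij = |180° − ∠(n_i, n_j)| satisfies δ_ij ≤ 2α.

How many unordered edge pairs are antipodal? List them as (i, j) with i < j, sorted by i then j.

α = atan 0.15 = 8.53°;  2α = 17.06°
n_0 = (-0.9966, -0.0825)
n_1 = (-0.2578, -0.9662)
n_2 = (+0.4085, -0.9128)
n_3 = (+0.9696, -0.2447)
n_4 = (+0.5914, +0.8064)
n_5 = (-0.1499, +0.9887)
n_6 = (-0.7396, +0.6730)
  (0,1): δ = 109.67°  ·
  (0,2): δ = 70.62°  ·
  (0,3): δ = 18.90°  ·
  (0,4): δ = 49.01°  ·
  (0,5): δ = 93.89°  ·
  (0,6): δ = 132.97°  ·
  (1,2): δ = 140.95°  ·
  (1,3): δ = 89.22°  ·
  (1,4): δ = 21.31°  ·
  (1,5): δ = 23.56°  ·
  (1,6): δ = 62.64°  ·
  (2,3): δ = 128.27°  ·
  (2,4): δ = 60.36°  ·
  (2,5): δ = 15.49°  ✓
  (2,6): δ = 23.59°  ·
  (3,4): δ = 112.09°  ·
  (3,5): δ = 67.22°  ·
  (3,6): δ = 28.14°  ·
  (4,5): δ = 135.12°  ·
  (4,6): δ = 96.05°  ·
  (5,6): δ = 140.92°  ·
antipodal pairs: 1

count = 1; pairs: (2,5)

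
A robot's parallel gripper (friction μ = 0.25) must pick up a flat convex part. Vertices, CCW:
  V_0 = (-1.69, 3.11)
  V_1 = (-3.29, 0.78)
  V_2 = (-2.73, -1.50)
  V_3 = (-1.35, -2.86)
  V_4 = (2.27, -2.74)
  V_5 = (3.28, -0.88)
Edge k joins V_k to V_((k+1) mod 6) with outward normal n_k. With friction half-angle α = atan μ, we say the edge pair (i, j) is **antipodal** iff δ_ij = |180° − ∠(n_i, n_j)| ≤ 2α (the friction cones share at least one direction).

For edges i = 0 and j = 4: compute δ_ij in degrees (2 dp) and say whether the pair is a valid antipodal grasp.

δ = 5.97°, valid

α = atan 0.25 = 14.04°;  2α = 28.07°
edge 0: e_0 = (-1.60, -2.33);  n_0 = (-0.8244, +0.5661)
edge 4: e_4 = (+1.01, +1.86);  n_4 = (+0.8788, -0.4772)
∠(n_0, n_4) = 174.03°
δ = |180° − 174.03°| = 5.97°
5.97° ≤ 2α = 28.07°  →  valid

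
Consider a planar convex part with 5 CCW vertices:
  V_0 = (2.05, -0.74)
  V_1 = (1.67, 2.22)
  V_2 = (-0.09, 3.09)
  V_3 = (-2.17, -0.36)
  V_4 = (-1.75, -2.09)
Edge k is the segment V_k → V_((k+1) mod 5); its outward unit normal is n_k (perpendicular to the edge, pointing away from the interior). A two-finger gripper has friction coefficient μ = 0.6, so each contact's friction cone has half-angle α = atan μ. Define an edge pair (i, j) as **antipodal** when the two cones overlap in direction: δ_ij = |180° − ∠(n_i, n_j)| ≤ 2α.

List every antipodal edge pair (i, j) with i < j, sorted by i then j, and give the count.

α = atan 0.6 = 30.96°;  2α = 61.93°
n_0 = (+0.9919, +0.1273)
n_1 = (+0.4431, +0.8965)
n_2 = (-0.8564, +0.5163)
n_3 = (-0.9718, -0.2359)
n_4 = (+0.3348, -0.9423)
  (0,1): δ = 123.62°  ·
  (0,2): δ = 38.40°  ✓
  (0,3): δ = 6.33°  ✓
  (0,4): δ = 102.24°  ·
  (1,2): δ = 94.78°  ·
  (1,3): δ = 50.05°  ✓
  (1,4): δ = 45.86°  ✓
  (2,3): δ = 135.27°  ·
  (2,4): δ = 39.36°  ✓
  (3,4): δ = 84.09°  ·
antipodal pairs: 5

count = 5; pairs: (0,2), (0,3), (1,3), (1,4), (2,4)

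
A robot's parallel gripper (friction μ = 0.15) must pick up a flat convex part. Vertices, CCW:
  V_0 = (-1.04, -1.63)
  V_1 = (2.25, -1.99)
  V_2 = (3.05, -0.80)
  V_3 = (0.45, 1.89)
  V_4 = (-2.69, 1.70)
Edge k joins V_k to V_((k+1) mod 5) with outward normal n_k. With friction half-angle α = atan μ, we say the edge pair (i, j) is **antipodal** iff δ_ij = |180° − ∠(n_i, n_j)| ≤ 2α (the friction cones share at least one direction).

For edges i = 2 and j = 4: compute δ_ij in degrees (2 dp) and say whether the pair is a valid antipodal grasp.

α = atan 0.15 = 8.53°;  2α = 17.06°
edge 2: e_2 = (-2.60, +2.69);  n_2 = (+0.7190, +0.6950)
edge 4: e_4 = (+1.65, -3.33);  n_4 = (-0.8960, -0.4440)
∠(n_2, n_4) = 162.33°
δ = |180° − 162.33°| = 17.67°
17.67° > 2α = 17.06°  →  invalid

δ = 17.67°, invalid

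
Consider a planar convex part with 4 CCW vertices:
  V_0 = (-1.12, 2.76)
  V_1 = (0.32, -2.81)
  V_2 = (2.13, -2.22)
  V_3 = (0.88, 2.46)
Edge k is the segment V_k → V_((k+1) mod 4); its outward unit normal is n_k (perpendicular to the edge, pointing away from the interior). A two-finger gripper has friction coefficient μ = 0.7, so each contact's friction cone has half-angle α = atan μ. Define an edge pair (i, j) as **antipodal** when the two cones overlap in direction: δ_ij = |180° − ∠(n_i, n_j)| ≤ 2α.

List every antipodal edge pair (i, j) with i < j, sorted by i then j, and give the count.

count = 3; pairs: (0,2), (0,3), (1,3)

α = atan 0.7 = 34.99°;  2α = 69.98°
n_0 = (-0.9682, -0.2503)
n_1 = (+0.3099, -0.9508)
n_2 = (+0.9661, +0.2580)
n_3 = (+0.1483, +0.9889)
  (0,1): δ = 86.44°  ·
  (0,2): δ = 0.46°  ✓
  (0,3): δ = 66.97°  ✓
  (1,2): δ = 93.10°  ·
  (1,3): δ = 26.59°  ✓
  (2,3): δ = 113.49°  ·
antipodal pairs: 3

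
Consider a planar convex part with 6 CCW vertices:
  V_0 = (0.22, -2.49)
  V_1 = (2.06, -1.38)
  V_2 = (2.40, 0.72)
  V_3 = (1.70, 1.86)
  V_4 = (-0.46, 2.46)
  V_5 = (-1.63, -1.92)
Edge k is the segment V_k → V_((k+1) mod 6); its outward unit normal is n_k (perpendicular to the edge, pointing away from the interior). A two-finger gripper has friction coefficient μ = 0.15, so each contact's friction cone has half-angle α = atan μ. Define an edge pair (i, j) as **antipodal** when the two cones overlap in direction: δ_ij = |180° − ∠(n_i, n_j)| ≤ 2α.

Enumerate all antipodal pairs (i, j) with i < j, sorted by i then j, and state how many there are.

count = 2; pairs: (1,4), (3,5)

α = atan 0.15 = 8.53°;  2α = 17.06°
n_0 = (+0.5165, -0.8563)
n_1 = (+0.9871, -0.1598)
n_2 = (+0.8522, +0.5233)
n_3 = (+0.2676, +0.9635)
n_4 = (-0.9661, +0.2581)
n_5 = (-0.2944, -0.9557)
  (0,1): δ = 130.30°  ·
  (0,2): δ = 89.55°  ·
  (0,3): δ = 46.63°  ·
  (0,4): δ = 43.94°  ·
  (0,5): δ = 131.77°  ·
  (1,2): δ = 139.25°  ·
  (1,3): δ = 96.33°  ·
  (1,4): δ = 5.76°  ✓
  (1,5): δ = 82.07°  ·
  (2,3): δ = 137.08°  ·
  (2,4): δ = 46.51°  ·
  (2,5): δ = 41.32°  ·
  (3,4): δ = 89.43°  ·
  (3,5): δ = 1.60°  ✓
  (4,5): δ = 92.17°  ·
antipodal pairs: 2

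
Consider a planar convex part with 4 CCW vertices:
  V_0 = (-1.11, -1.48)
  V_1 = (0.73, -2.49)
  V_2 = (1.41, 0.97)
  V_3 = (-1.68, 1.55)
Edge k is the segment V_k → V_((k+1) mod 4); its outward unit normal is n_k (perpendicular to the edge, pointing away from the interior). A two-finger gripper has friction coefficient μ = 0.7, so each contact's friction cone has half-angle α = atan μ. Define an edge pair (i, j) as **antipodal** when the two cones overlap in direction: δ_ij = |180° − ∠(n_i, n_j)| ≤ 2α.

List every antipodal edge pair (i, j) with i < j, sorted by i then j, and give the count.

count = 3; pairs: (0,2), (1,3), (2,3)

α = atan 0.7 = 34.99°;  2α = 69.98°
n_0 = (-0.4812, -0.8766)
n_1 = (+0.9812, -0.1928)
n_2 = (+0.1845, +0.9828)
n_3 = (-0.9828, -0.1849)
  (0,1): δ = 72.36°  ·
  (0,2): δ = 18.13°  ✓
  (0,3): δ = 129.42°  ·
  (1,2): δ = 89.51°  ·
  (1,3): δ = 21.77°  ✓
  (2,3): δ = 68.72°  ✓
antipodal pairs: 3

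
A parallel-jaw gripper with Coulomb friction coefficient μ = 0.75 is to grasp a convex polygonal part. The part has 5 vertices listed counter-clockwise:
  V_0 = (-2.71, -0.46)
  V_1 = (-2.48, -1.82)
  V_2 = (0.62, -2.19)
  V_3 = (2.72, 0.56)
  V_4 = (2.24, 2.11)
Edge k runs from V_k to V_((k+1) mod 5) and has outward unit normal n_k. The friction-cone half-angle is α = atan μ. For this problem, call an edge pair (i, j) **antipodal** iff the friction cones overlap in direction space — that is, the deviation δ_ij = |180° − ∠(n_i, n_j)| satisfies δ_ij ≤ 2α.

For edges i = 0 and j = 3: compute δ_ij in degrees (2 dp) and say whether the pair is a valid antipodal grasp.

α = atan 0.75 = 36.87°;  2α = 73.74°
edge 0: e_0 = (+0.23, -1.36);  n_0 = (-0.9860, -0.1667)
edge 3: e_3 = (-0.48, +1.55);  n_3 = (+0.9552, +0.2958)
∠(n_0, n_3) = 172.39°
δ = |180° − 172.39°| = 7.61°
7.61° ≤ 2α = 73.74°  →  valid

δ = 7.61°, valid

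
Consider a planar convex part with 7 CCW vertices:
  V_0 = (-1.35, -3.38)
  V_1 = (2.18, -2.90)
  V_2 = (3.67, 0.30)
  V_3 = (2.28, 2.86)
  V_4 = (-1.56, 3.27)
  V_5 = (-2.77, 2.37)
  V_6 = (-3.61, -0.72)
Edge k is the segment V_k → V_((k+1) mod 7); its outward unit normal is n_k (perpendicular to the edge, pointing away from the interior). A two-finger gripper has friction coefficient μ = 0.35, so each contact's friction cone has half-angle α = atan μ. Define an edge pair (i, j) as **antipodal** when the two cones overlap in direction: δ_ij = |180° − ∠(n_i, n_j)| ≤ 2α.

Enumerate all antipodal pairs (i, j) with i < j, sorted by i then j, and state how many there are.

count = 5; pairs: (0,3), (0,4), (1,4), (1,5), (2,6)

α = atan 0.35 = 19.29°;  2α = 38.58°
n_0 = (+0.1347, -0.9909)
n_1 = (+0.9065, -0.4221)
n_2 = (+0.8788, +0.4772)
n_3 = (+0.1062, +0.9943)
n_4 = (-0.5968, +0.8024)
n_5 = (-0.9650, +0.2623)
n_6 = (-0.7621, -0.6475)
  (0,1): δ = 122.71°  ·
  (0,2): δ = 69.24°  ·
  (0,3): δ = 13.84°  ✓
  (0,4): δ = 28.90°  ✓
  (0,5): δ = 67.05°  ·
  (0,6): δ = 122.61°  ·
  (1,2): δ = 126.53°  ·
  (1,3): δ = 71.13°  ·
  (1,4): δ = 28.39°  ✓
  (1,5): δ = 9.76°  ✓
  (1,6): δ = 65.32°  ·
  (2,3): δ = 124.60°  ·
  (2,4): δ = 81.86°  ·
  (2,5): δ = 43.71°  ·
  (2,6): δ = 11.85°  ✓
  (3,4): δ = 137.26°  ·
  (3,5): δ = 99.11°  ·
  (3,6): δ = 43.55°  ·
  (4,5): δ = 141.85°  ·
  (4,6): δ = 86.29°  ·
  (5,6): δ = 124.44°  ·
antipodal pairs: 5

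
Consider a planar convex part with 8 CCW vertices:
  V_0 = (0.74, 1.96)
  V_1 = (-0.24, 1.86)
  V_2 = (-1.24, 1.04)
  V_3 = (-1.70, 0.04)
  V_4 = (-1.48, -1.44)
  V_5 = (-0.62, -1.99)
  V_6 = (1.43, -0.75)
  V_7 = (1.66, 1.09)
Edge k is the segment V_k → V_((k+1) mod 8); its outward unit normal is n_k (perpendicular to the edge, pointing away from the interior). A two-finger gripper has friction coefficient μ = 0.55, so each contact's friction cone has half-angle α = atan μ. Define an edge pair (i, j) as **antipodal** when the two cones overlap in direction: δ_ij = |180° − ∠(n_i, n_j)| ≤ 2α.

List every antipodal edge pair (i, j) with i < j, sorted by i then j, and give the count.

count = 9; pairs: (0,4), (0,5), (1,5), (1,6), (2,5), (2,6), (3,6), (3,7), (4,7)

α = atan 0.55 = 28.81°;  2α = 57.62°
n_0 = (-0.1015, +0.9948)
n_1 = (-0.6341, +0.7733)
n_2 = (-0.9085, +0.4179)
n_3 = (-0.9891, -0.1470)
n_4 = (-0.5388, -0.8424)
n_5 = (+0.5176, -0.8556)
n_6 = (+0.9923, -0.1240)
n_7 = (+0.6871, +0.7266)
  (0,1): δ = 146.47°  ·
  (0,2): δ = 120.53°  ·
  (0,3): δ = 87.37°  ·
  (0,4): δ = 38.43°  ✓
  (0,5): δ = 25.34°  ✓
  (0,6): δ = 77.05°  ·
  (0,7): δ = 130.77°  ·
  (1,2): δ = 154.05°  ·
  (1,3): δ = 120.90°  ·
  (1,4): δ = 71.95°  ·
  (1,5): δ = 8.18°  ✓
  (1,6): δ = 43.52°  ✓
  (1,7): δ = 97.25°  ·
  (2,3): δ = 146.84°  ·
  (2,4): δ = 97.90°  ·
  (2,5): δ = 34.13°  ✓
  (2,6): δ = 17.58°  ✓
  (2,7): δ = 71.30°  ·
  (3,4): δ = 131.06°  ·
  (3,5): δ = 67.29°  ·
  (3,6): δ = 15.58°  ✓
  (3,7): δ = 38.14°  ✓
  (4,5): δ = 116.23°  ·
  (4,6): δ = 64.52°  ·
  (4,7): δ = 10.80°  ✓
  (5,6): δ = 128.29°  ·
  (5,7): δ = 74.57°  ·
  (6,7): δ = 126.27°  ·
antipodal pairs: 9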